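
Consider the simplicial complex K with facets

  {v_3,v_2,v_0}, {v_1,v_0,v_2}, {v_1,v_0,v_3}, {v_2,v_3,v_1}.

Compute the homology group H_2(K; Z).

H_2 = Z.

K has 4 vertices, 6 edges, 4 triangles.
rank ∂_2 = 3, rank ∂_3 = 0 ⇒ b_2 = 4 − 3 − 0 = 1. So H_2 = Z.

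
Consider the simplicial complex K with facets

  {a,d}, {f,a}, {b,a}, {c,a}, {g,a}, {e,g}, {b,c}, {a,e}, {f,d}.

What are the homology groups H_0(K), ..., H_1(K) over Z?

Fix the vertex order a < b < c < d < e < f < g and write every simplex with vertices in increasing order. Then dim K = 1 and the simplices of K are:

  0-simplices (7): a, b, c, d, e, f, g
  1-simplices (9): ab, ac, ad, ae, af, ag, bc, df, eg

Hence C_0 ≅ Z^7, C_1 ≅ Z^9.

Boundary ∂_1: C_1 → C_0 is given by ∂[p,q] = [q] − [p]. For instance
  ∂af = f − a.
As a 7×9 matrix over Z this has rank 6, with invariant factors (1,1,1,1,1,1).

Reading off H_k = ker ∂_k / im ∂_{k+1}:

  H_0: rank C_0 − rank ∂_1 = 7 − 6 = 1, and the invariant factors of ∂_1 are all 1, so H_0 = Z.
  H_1: rank ker ∂_1 − rank ∂_2 = (9 − 6) − 0 = 3, and there is no ∂_2, so H_1 = Z^3.

H_0 ≅ Z,  H_1 ≅ Z^3.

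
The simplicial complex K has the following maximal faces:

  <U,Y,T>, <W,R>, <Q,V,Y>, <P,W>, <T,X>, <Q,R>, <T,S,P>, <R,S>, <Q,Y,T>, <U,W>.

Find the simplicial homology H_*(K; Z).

H_0 = Z,  H_1 = Z^3,  H_2 = 0.

We work with the vertex ordering P < Q < R < S < T < U < V < W < X < Y. The simplices of K, each written with vertices in increasing order, are:

  0-simplices (10): P, Q, R, S, T, U, V, W, X, Y
  1-simplices (16): PS, PT, PW, QR, QT, QV, QY, RS, RW, ST, TU, TX, TY, UW, UY, VY
  2-simplices (4): PST, QTY, QVY, TUY

giving chain groups C_0 ≅ Z^10, C_1 ≅ Z^16, C_2 ≅ Z^4.

Boundary ∂_1: C_1 → C_0 maps an edge to its endpoints' difference, ∂[p,q] = q − p. For instance
  ∂RS = S − R.
The 10×16 boundary matrix has rank 9 and Smith normal form diag(1,1,1,1,1,1,1,1,1).

The boundary map ∂_2: C_2 → C_1 maps a triangle to the signed sum of its edges. For instance
  ∂PST = ST − PT + PS,
  ∂TUY = UY − TY + TU.
As a 16×4 matrix over Z this has rank 4, with invariant factors (1,1,1,1).

From H_k ≅ ker(∂_k) / im(∂_{k+1}) we obtain:

  H_0: rank C_0 − rank ∂_1 = 10 − 9 = 1, and the invariant factors of ∂_1 are all 1, so H_0 = Z.
  H_1: rank ker ∂_1 − rank ∂_2 = (16 − 9) − 4 = 3, and the invariant factors of ∂_2 are all 1, so H_1 = Z^3.
  H_2: rank ker ∂_2 − rank ∂_3 = (4 − 4) − 0 = 0, and there is no ∂_3, so H_2 = 0.

As a check, the Euler characteristic is 10 − 16 + 4 = -2, which agrees with 1 − 3 + 0 = -2.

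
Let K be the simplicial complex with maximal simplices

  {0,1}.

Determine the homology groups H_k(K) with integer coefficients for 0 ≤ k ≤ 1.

Fix the vertex order 0 < 1 and write every simplex with vertices in increasing order. Then dim K = 1 and the simplices of K are:

  0-simplices (2): [0], [1]
  1-simplices (1): [0,1]

Hence C_0 ≅ Z^2, C_1 ≅ Z^1.

∂_1: C_1 → C_0 sends each edge [p,q] (with p < q) to q − p. For instance
  ∂[0,1] = [1] − [0].
This gives a 2×1 integer matrix of rank 1; reducing to Smith normal form yields diagonal entries (1).

Computing H_k = (kernel of ∂_k) / (image of ∂_{k+1}):

  H_0: rank C_0 − rank ∂_1 = 2 − 1 = 1, and the invariant factors of ∂_1 are all 1, so H_0 = Z.
  H_1: rank ker ∂_1 − rank ∂_2 = (1 − 1) − 0 = 0, and there is no ∂_2, so H_1 = 0.

H_0 = Z,  H_1 = 0.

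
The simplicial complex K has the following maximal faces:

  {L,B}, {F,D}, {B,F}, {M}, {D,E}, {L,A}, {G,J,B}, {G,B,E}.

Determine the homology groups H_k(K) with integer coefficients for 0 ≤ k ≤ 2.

H_0 ≅ Z^2,  H_1 ≅ Z,  H_2 = 0.

Fix the vertex order A < B < D < E < F < G < J < L < M and write every simplex with vertices in increasing order. Then dim K = 2 and the simplices of K are:

  0-simplices (9): A, B, D, E, F, G, J, L, M
  1-simplices (10): AL, BE, BF, BG, BJ, BL, DE, DF, EG, GJ
  2-simplices (2): BEG, BGJ

giving chain groups C_0 ≅ Z^9, C_1 ≅ Z^10, C_2 ≅ Z^2.

∂_1: C_1 → C_0 maps an edge to its endpoints' difference, ∂[p,q] = q − p. For instance
  ∂GJ = J − G.
As a 9×10 matrix over Z this has rank 7, with invariant factors (1,1,1,1,1,1,1).

∂_2: C_2 → C_1 sends each 2-simplex [p,q,r] to [q,r] − [p,r] + [p,q]. For instance
  ∂BGJ = GJ − BJ + BG,
  ∂BEG = EG − BG + BE.
This gives a 10×2 integer matrix of rank 2; reducing to Smith normal form yields diagonal entries (1,1).

Now H_k = ker ∂_k / im ∂_{k+1}, so:

  H_0: rank C_0 − rank ∂_1 = 9 − 7 = 2, and the invariant factors of ∂_1 are all 1, so H_0 = Z^2.
  H_1: rank ker ∂_1 − rank ∂_2 = (10 − 7) − 2 = 1, and the invariant factors of ∂_2 are all 1, so H_1 = Z.
  H_2: rank ker ∂_2 − rank ∂_3 = (2 − 2) − 0 = 0, and there is no ∂_3, so H_2 = 0.

As a check, the Euler characteristic is 9 − 10 + 2 = 1, which agrees with 2 − 1 + 0 = 1.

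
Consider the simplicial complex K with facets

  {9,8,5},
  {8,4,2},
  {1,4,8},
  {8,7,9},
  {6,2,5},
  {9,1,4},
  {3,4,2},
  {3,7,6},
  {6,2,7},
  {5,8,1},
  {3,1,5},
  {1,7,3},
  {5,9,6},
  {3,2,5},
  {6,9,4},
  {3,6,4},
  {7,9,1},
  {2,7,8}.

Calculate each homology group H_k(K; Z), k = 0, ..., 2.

H_0 ≅ Z,  H_1 ≅ Z ⊕ Z/2,  H_2 = 0.

We work with the vertex ordering 1 < 2 < 3 < 4 < 5 < 6 < 7 < 8 < 9. The simplices of K, each written with vertices in increasing order, are:

  0-simplices (9): [1], [2], [3], [4], [5], [6], [7], [8], [9]
  1-simplices (27): (27 of them)
  2-simplices (18): [1,3,5], [1,3,7], [1,4,8], [1,4,9], [1,5,8], [1,7,9], [2,3,4], [2,3,5], [2,4,8], [2,5,6], [2,6,7], [2,7,8], [3,4,6], [3,6,7], [4,6,9], [5,6,9], [5,8,9], [7,8,9]

Hence C_0 ≅ Z^9, C_1 ≅ Z^27, C_2 ≅ Z^18.

Boundary ∂_1: C_1 → C_0 maps an edge to its endpoints' difference, ∂[p,q] = q − p.
This gives a 9×27 integer matrix of rank 8; reducing to Smith normal form yields diagonal entries (1,1,1,1,1,1,1,1).

∂_2: C_2 → C_1 maps a triangle to the signed sum of its edges. For instance
  ∂[3,6,7] = [6,7] − [3,7] + [3,6],
  ∂[1,4,9] = [4,9] − [1,9] + [1,4].
The resulting 27×18 matrix has rank 18, and its Smith normal form has invariant factors (1,1,1,1,1,1,1,1,1,1,1,1,1,1,1,1,1,2).

From H_k ≅ ker(∂_k) / im(∂_{k+1}) we obtain:

  H_0: rank C_0 − rank ∂_1 = 9 − 8 = 1, and the invariant factors of ∂_1 are all 1, so H_0 = Z.
  H_1: rank ker ∂_1 − rank ∂_2 = (27 − 8) − 18 = 1, and ∂_2 has invariant factor 2 > 1, so H_1 = Z ⊕ Z/2.
  H_2: rank ker ∂_2 − rank ∂_3 = (18 − 18) − 0 = 0, and there is no ∂_3, so H_2 = 0.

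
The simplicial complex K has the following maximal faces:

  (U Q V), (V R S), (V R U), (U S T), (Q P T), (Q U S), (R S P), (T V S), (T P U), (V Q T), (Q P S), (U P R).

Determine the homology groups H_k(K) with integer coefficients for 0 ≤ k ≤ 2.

H_0 ≅ Z,  H_1 ≅ Z/2,  H_2 = 0.

We work with the vertex ordering P < Q < R < S < T < U < V. The simplices of K, each written with vertices in increasing order, are:

  0-simplices (7): P, Q, R, S, T, U, V
  1-simplices (18): PQ, PR, PS, PT, PU, QS, QT, QU, QV, RS, RU, RV, ST, SU, SV, TU, TV, UV
  2-simplices (12): PQS, PQT, PRS, PRU, PTU, QSU, QTV, QUV, RSV, RUV, STU, STV

Hence C_0 ≅ Z^7, C_1 ≅ Z^18, C_2 ≅ Z^12.

∂_1: C_1 → C_0 sends each edge [p,q] (with p < q) to q − p. For instance
  ∂PS = S − P.
This gives a 7×18 integer matrix of rank 6; reducing to Smith normal form yields diagonal entries (1,1,1,1,1,1).

Boundary ∂_2: C_2 → C_1 acts by ∂[p,q,r] = [q,r] − [p,r] + [p,q]. For instance
  ∂PQS = QS − PS + PQ,
  ∂PRU = RU − PU + PR.
This gives a 18×12 integer matrix of rank 12; reducing to Smith normal form yields diagonal entries (1,1,1,1,1,1,1,1,1,1,1,2).

Now H_k = ker ∂_k / im ∂_{k+1}, so:

  H_0: rank C_0 − rank ∂_1 = 7 − 6 = 1, and the invariant factors of ∂_1 are all 1, so H_0 ≅ Z.
  H_1: rank ker ∂_1 − rank ∂_2 = (18 − 6) − 12 = 0, and ∂_2 has invariant factor 2 > 1, so H_1 ≅ Z/2.
  H_2: rank ker ∂_2 − rank ∂_3 = (12 − 12) − 0 = 0, and there is no ∂_3, so H_2 ≅ 0.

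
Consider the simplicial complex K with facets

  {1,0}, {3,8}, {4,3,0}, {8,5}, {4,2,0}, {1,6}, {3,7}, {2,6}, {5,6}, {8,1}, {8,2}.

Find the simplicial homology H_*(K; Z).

H_0 ≅ Z,  H_1 ≅ Z^4,  H_2 = 0.

Take the total order 0 < 1 < 2 < 3 < 4 < 5 < 6 < 7 < 8 on the vertex set. Then K (dimension 2) consists of the simplices:

  0-simplices (9): [0], [1], [2], [3], [4], [5], [6], [7], [8]
  1-simplices (14): [0,1], [0,2], [0,3], [0,4], [1,6], [1,8], [2,4], [2,6], [2,8], [3,4], [3,7], [3,8], [5,6], [5,8]
  2-simplices (2): [0,2,4], [0,3,4]

giving chain groups C_0 ≅ Z^9, C_1 ≅ Z^14, C_2 ≅ Z^2.

Boundary ∂_1: C_1 → C_0 is given by ∂[p,q] = [q] − [p]. For instance
  ∂[5,8] = [8] − [5].
The resulting 9×14 matrix has rank 8, and its Smith normal form has invariant factors (1,1,1,1,1,1,1,1).

∂_2: C_2 → C_1 maps a triangle to the signed sum of its edges. For instance
  ∂[0,3,4] = [3,4] − [0,4] + [0,3],
  ∂[0,2,4] = [2,4] − [0,4] + [0,2].
The resulting 14×2 matrix has rank 2, and its Smith normal form has invariant factors (1,1).

Computing H_k = (kernel of ∂_k) / (image of ∂_{k+1}):

  H_0: rank C_0 − rank ∂_1 = 9 − 8 = 1, and the invariant factors of ∂_1 are all 1, so H_0 = Z.
  H_1: rank ker ∂_1 − rank ∂_2 = (14 − 8) − 2 = 4, and the invariant factors of ∂_2 are all 1, so H_1 = Z^4.
  H_2: rank ker ∂_2 − rank ∂_3 = (2 − 2) − 0 = 0, and there is no ∂_3, so H_2 = 0.

As a check, the Euler characteristic is 9 − 14 + 2 = -3, which agrees with 1 − 4 + 0 = -3.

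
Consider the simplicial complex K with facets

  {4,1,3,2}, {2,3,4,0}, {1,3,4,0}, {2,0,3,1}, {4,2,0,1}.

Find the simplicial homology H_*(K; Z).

H_0 = Z,  H_1 = 0,  H_2 = 0,  H_3 = Z.

K has 5 vertices, 10 edges, 10 triangles, 5 3-simplices.
rank ∂_0 = 0, rank ∂_1 = 4 ⇒ b_0 = 5 − 0 − 4 = 1; all invariant factors of ∂_1 are 1 so no torsion. So H_0 ≅ Z.
rank ∂_1 = 4, rank ∂_2 = 6 ⇒ b_1 = 10 − 4 − 6 = 0; all invariant factors of ∂_2 are 1 so no torsion. So H_1 ≅ 0.
rank ∂_2 = 6, rank ∂_3 = 4 ⇒ b_2 = 10 − 6 − 4 = 0; all invariant factors of ∂_3 are 1 so no torsion. So H_2 ≅ 0.
rank ∂_3 = 4, rank ∂_4 = 0 ⇒ b_3 = 5 − 4 − 0 = 1. So H_3 ≅ Z.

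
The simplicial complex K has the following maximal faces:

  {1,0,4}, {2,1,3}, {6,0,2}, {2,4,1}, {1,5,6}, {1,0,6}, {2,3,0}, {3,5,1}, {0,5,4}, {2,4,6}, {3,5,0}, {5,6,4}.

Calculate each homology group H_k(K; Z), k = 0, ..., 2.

H_0 = Z,  H_1 = Z/2,  H_2 = 0.

We work with the vertex ordering 0 < 1 < 2 < 3 < 4 < 5 < 6. The simplices of K, each written with vertices in increasing order, are:

  0-simplices (7): [0], [1], [2], [3], [4], [5], [6]
  1-simplices (18): [0,1], [0,2], [0,3], [0,4], [0,5], [0,6], [1,2], [1,3], [1,4], [1,5], [1,6], [2,3], [2,4], [2,6], [3,5], [4,5], [4,6], [5,6]
  2-simplices (12): [0,1,4], [0,1,6], [0,2,3], [0,2,6], [0,3,5], [0,4,5], [1,2,3], [1,2,4], [1,3,5], [1,5,6], [2,4,6], [4,5,6]

Hence C_0 ≅ Z^7, C_1 ≅ Z^18, C_2 ≅ Z^12.

The boundary map ∂_1: C_1 → C_0 maps an edge to its endpoints' difference, ∂[p,q] = q − p. For instance
  ∂[4,6] = [6] − [4].
The 7×18 boundary matrix has rank 6 and Smith normal form diag(1,1,1,1,1,1).

Boundary ∂_2: C_2 → C_1 maps a triangle to the signed sum of its edges. For instance
  ∂[1,5,6] = [5,6] − [1,6] + [1,5],
  ∂[2,4,6] = [4,6] − [2,6] + [2,4].
The 18×12 boundary matrix has rank 12 and Smith normal form diag(1,1,1,1,1,1,1,1,1,1,1,2).

Now H_k = ker ∂_k / im ∂_{k+1}, so:

  H_0: rank C_0 − rank ∂_1 = 7 − 6 = 1, and the invariant factors of ∂_1 are all 1, so H_0 ≅ Z.
  H_1: rank ker ∂_1 − rank ∂_2 = (18 − 6) − 12 = 0, and ∂_2 has invariant factor 2 > 1, so H_1 ≅ Z/2.
  H_2: rank ker ∂_2 − rank ∂_3 = (12 − 12) − 0 = 0, and there is no ∂_3, so H_2 ≅ 0.

As a check, the Euler characteristic is 7 − 18 + 12 = 1, which agrees with 1 − 0 + 0 = 1.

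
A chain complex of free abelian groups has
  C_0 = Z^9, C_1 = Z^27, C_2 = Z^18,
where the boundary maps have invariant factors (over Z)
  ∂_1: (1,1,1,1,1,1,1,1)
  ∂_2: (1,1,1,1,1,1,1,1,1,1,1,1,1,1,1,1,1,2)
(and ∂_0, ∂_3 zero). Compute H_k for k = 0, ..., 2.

H_0 ≅ Z,  H_1 ≅ Z × Z/2,  H_2 = 0.

H_0: b_0 = 9 − 0 − 8 = 1; torsion from ∂_1 factors > 1: none. So H_0 ≅ Z.
H_1: b_1 = 27 − 8 − 18 = 1; torsion from ∂_2 factors > 1: [2]. So H_1 ≅ Z × Z/2.
H_2: b_2 = 18 − 18 − 0 = 0; torsion from ∂_3 factors > 1: none. So H_2 ≅ 0.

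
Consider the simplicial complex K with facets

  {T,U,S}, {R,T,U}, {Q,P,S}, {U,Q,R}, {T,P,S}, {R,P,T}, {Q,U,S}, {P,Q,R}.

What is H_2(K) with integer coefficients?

H_2 = Z.

K has 6 vertices, 12 edges, 8 triangles.
rank ∂_2 = 7, rank ∂_3 = 0 ⇒ b_2 = 8 − 7 − 0 = 1. So H_2 = Z.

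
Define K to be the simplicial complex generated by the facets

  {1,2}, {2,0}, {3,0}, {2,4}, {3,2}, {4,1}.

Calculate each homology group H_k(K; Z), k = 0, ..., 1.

H_0 = Z,  H_1 = Z^2.

We work with the vertex ordering 0 < 1 < 2 < 3 < 4. The simplices of K, each written with vertices in increasing order, are:

  0-simplices (5): [0], [1], [2], [3], [4]
  1-simplices (6): [0,2], [0,3], [1,2], [1,4], [2,3], [2,4]

so the chain groups are C_0 ≅ Z^5, C_1 ≅ Z^6.

Boundary ∂_1: C_1 → C_0 sends each edge [p,q] (with p < q) to q − p.
The 5×6 boundary matrix has rank 4 and Smith normal form diag(1,1,1,1).

Reading off H_k = ker ∂_k / im ∂_{k+1}:

  H_0: rank C_0 − rank ∂_1 = 5 − 4 = 1, and the invariant factors of ∂_1 are all 1, so H_0 = Z.
  H_1: rank ker ∂_1 − rank ∂_2 = (6 − 4) − 0 = 2, and there is no ∂_2, so H_1 = Z^2.

(K is a triangulation of a wedge of 2 circles.)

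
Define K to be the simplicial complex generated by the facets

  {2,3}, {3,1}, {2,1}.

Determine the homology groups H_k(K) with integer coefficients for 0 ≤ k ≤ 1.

H_0 = Z,  H_1 = Z.

Take the total order 1 < 2 < 3 on the vertex set. Then K (dimension 1) consists of the simplices:

  0-simplices (3): [1], [2], [3]
  1-simplices (3): [1,2], [1,3], [2,3]

giving chain groups C_0 ≅ Z^3, C_1 ≅ Z^3.

The boundary map ∂_1: C_1 → C_0 maps an edge to its endpoints' difference, ∂[p,q] = q − p.
This gives a 3×3 integer matrix of rank 2; reducing to Smith normal form yields diagonal entries (1,1).

From H_k ≅ ker(∂_k) / im(∂_{k+1}) we obtain:

  H_0: rank C_0 − rank ∂_1 = 3 − 2 = 1, and the invariant factors of ∂_1 are all 1, so H_0 ≅ Z.
  H_1: rank ker ∂_1 − rank ∂_2 = (3 − 2) − 0 = 1, and there is no ∂_2, so H_1 ≅ Z.

(K is a triangulation of the circle S^1.)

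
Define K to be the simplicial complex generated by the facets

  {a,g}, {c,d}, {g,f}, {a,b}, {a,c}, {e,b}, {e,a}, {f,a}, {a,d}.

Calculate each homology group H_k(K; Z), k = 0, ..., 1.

H_0 ≅ Z,  H_1 ≅ Z^3.

We work with the vertex ordering a < b < c < d < e < f < g. The simplices of K, each written with vertices in increasing order, are:

  0-simplices (7): a, b, c, d, e, f, g
  1-simplices (9): ab, ac, ad, ae, af, ag, be, cd, fg

giving chain groups C_0 ≅ Z^7, C_1 ≅ Z^9.

∂_1: C_1 → C_0 sends each edge [p,q] (with p < q) to q − p.
The resulting 7×9 matrix has rank 6, and its Smith normal form has invariant factors (1,1,1,1,1,1).

Reading off H_k = ker ∂_k / im ∂_{k+1}:

  H_0: rank C_0 − rank ∂_1 = 7 − 6 = 1, and the invariant factors of ∂_1 are all 1, so H_0 = Z.
  H_1: rank ker ∂_1 − rank ∂_2 = (9 − 6) − 0 = 3, and there is no ∂_2, so H_1 = Z^3.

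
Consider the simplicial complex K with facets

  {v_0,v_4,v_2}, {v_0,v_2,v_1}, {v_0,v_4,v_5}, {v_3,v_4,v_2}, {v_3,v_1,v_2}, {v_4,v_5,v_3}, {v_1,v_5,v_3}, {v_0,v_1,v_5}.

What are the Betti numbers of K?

Fix the vertex order v_0 < v_1 < v_2 < v_3 < v_4 < v_5 and write every simplex with vertices in increasing order. Then dim K = 2 and the simplices of K are:

  0-simplices (6): [v_0], [v_1], [v_2], [v_3], [v_4], [v_5]
  1-simplices (12): [v_0,v_1], [v_0,v_2], [v_0,v_4], [v_0,v_5], [v_1,v_2], [v_1,v_3], [v_1,v_5], [v_2,v_3], [v_2,v_4], [v_3,v_4], [v_3,v_5], [v_4,v_5]
  2-simplices (8): [v_0,v_1,v_2], [v_0,v_1,v_5], [v_0,v_2,v_4], [v_0,v_4,v_5], [v_1,v_2,v_3], [v_1,v_3,v_5], [v_2,v_3,v_4], [v_3,v_4,v_5]

so the chain groups are C_0 ≅ Z^6, C_1 ≅ Z^12, C_2 ≅ Z^8.

Boundary ∂_1: C_1 → C_0 sends each edge [p,q] (with p < q) to q − p. For instance
  ∂[v_2,v_3] = [v_3] − [v_2].
As a 6×12 matrix over Z this has rank 5, with invariant factors (1,1,1,1,1).

The boundary map ∂_2: C_2 → C_1 sends each 2-simplex [p,q,r] to [q,r] − [p,r] + [p,q]. For instance
  ∂[v_1,v_3,v_5] = [v_3,v_5] − [v_1,v_5] + [v_1,v_3],
  ∂[v_0,v_2,v_4] = [v_2,v_4] − [v_0,v_4] + [v_0,v_2].
The 12×8 boundary matrix has rank 7 and Smith normal form diag(1,1,1,1,1,1,1).

Now H_k = ker ∂_k / im ∂_{k+1}, so:

  H_0: rank C_0 − rank ∂_1 = 6 − 5 = 1, and the invariant factors of ∂_1 are all 1, so H_0 = Z.
  H_1: rank ker ∂_1 − rank ∂_2 = (12 − 5) − 7 = 0, and the invariant factors of ∂_2 are all 1, so H_1 = 0.
  H_2: rank ker ∂_2 − rank ∂_3 = (8 − 7) − 0 = 1, and there is no ∂_3, so H_2 = Z.

As a check, the Euler characteristic is 6 − 12 + 8 = 2, which agrees with 1 − 0 + 1 = 2.

Hence the Betti numbers are b_0 = 1, b_1 = 0, b_2 = 1.

b_0 = 1, b_1 = 0, b_2 = 1.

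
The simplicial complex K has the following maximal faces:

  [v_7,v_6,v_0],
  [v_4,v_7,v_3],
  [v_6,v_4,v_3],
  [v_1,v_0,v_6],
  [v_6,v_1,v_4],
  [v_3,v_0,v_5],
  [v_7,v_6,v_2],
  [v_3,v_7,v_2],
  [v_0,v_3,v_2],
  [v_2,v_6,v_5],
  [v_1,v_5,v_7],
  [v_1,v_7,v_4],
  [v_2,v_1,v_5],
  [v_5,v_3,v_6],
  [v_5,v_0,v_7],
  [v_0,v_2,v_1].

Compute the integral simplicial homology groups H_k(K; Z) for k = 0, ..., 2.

Fix the vertex order v_0 < v_1 < v_2 < v_3 < v_4 < v_5 < v_6 < v_7 and write every simplex with vertices in increasing order. Then dim K = 2 and the simplices of K are:

  0-simplices (8): [v_0], [v_1], [v_2], [v_3], [v_4], [v_5], [v_6], [v_7]
  1-simplices (24): (24 of them)
  2-simplices (16): (16 of them)

Hence C_0 ≅ Z^8, C_1 ≅ Z^24, C_2 ≅ Z^16.

The boundary map ∂_1: C_1 → C_0 maps an edge to its endpoints' difference, ∂[p,q] = q − p. For instance
  ∂[v_0,v_5] = [v_5] − [v_0].
As a 8×24 matrix over Z this has rank 7, with invariant factors (1,1,1,1,1,1,1).

The boundary map ∂_2: C_2 → C_1 acts by ∂[p,q,r] = [q,r] − [p,r] + [p,q]. For instance
  ∂[v_0,v_6,v_7] = [v_6,v_7] − [v_0,v_7] + [v_0,v_6],
  ∂[v_0,v_2,v_3] = [v_2,v_3] − [v_0,v_3] + [v_0,v_2].
This gives a 24×16 integer matrix of rank 15; reducing to Smith normal form yields diagonal entries (1,1,1,1,1,1,1,1,1,1,1,1,1,1,1).

From H_k ≅ ker(∂_k) / im(∂_{k+1}) we obtain:

  H_0: rank C_0 − rank ∂_1 = 8 − 7 = 1, and the invariant factors of ∂_1 are all 1, so H_0 = Z.
  H_1: rank ker ∂_1 − rank ∂_2 = (24 − 7) − 15 = 2, and the invariant factors of ∂_2 are all 1, so H_1 = Z^2.
  H_2: rank ker ∂_2 − rank ∂_3 = (16 − 15) − 0 = 1, and there is no ∂_3, so H_2 = Z.

H_0 = Z,  H_1 = Z^2,  H_2 = Z.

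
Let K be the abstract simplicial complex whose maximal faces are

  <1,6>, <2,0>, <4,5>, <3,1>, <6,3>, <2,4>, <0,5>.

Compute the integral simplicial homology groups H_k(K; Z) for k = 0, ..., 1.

We work with the vertex ordering 0 < 1 < 2 < 3 < 4 < 5 < 6. The simplices of K, each written with vertices in increasing order, are:

  0-simplices (7): [0], [1], [2], [3], [4], [5], [6]
  1-simplices (7): [0,2], [0,5], [1,3], [1,6], [2,4], [3,6], [4,5]

so the chain groups are C_0 ≅ Z^7, C_1 ≅ Z^7.

∂_1: C_1 → C_0 maps an edge to its endpoints' difference, ∂[p,q] = q − p.
As a 7×7 matrix over Z this has rank 5, with invariant factors (1,1,1,1,1).

From H_k ≅ ker(∂_k) / im(∂_{k+1}) we obtain:

  H_0: rank C_0 − rank ∂_1 = 7 − 5 = 2, and the invariant factors of ∂_1 are all 1, so H_0 = Z^2.
  H_1: rank ker ∂_1 − rank ∂_2 = (7 − 5) − 0 = 2, and there is no ∂_2, so H_1 = Z^2.

As a check, the Euler characteristic is 7 − 7 = 0, which agrees with 2 − 2 = 0.
(K is a triangulation of the disjoint union of the circle S^1 and the circle S^1.)

H_0 = Z^2,  H_1 = Z^2.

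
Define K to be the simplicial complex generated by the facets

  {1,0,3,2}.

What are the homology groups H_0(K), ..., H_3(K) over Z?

Take the total order 0 < 1 < 2 < 3 on the vertex set. Then K (dimension 3) consists of the simplices:

  0-simplices (4): [0], [1], [2], [3]
  1-simplices (6): [0,1], [0,2], [0,3], [1,2], [1,3], [2,3]
  2-simplices (4): [0,1,2], [0,1,3], [0,2,3], [1,2,3]
  3-simplices (1): [0,1,2,3]

Hence C_0 ≅ Z^4, C_1 ≅ Z^6, C_2 ≅ Z^4, C_3 ≅ Z^1.

Boundary ∂_1: C_1 → C_0 is given by ∂[p,q] = [q] − [p].
The 4×6 boundary matrix has rank 3 and Smith normal form diag(1,1,1).

∂_2: C_2 → C_1 acts by ∂[p,q,r] = [q,r] − [p,r] + [p,q]. For instance
  ∂[0,1,3] = [1,3] − [0,3] + [0,1],
  ∂[1,2,3] = [2,3] − [1,3] + [1,2].
The 6×4 boundary matrix has rank 3 and Smith normal form diag(1,1,1).

The boundary map ∂_3: C_3 → C_2 sends each 3-simplex σ to the alternating sum Σ_i (−1)^i (σ with its i-th vertex removed). For instance
  ∂[0,1,2,3] = [1,2,3] − [0,2,3] + [0,1,3] − [0,1,2].
The 4×1 boundary matrix has rank 1 and Smith normal form diag(1).

Computing H_k = (kernel of ∂_k) / (image of ∂_{k+1}):

  H_0: rank C_0 − rank ∂_1 = 4 − 3 = 1, and the invariant factors of ∂_1 are all 1, so H_0 = Z.
  H_1: rank ker ∂_1 − rank ∂_2 = (6 − 3) − 3 = 0, and the invariant factors of ∂_2 are all 1, so H_1 = 0.
  H_2: rank ker ∂_2 − rank ∂_3 = (4 − 3) − 1 = 0, and the invariant factors of ∂_3 are all 1, so H_2 = 0.
  H_3: rank ker ∂_3 − rank ∂_4 = (1 − 1) − 0 = 0, and there is no ∂_4, so H_3 = 0.

(K is a triangulation of the 3-simplex.)

H_0 ≅ Z,  H_1 = 0,  H_2 = 0,  H_3 = 0.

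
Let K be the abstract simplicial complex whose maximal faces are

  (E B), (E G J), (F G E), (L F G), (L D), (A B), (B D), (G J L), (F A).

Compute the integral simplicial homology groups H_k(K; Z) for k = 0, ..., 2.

We work with the vertex ordering A < B < D < E < F < G < J < L. The simplices of K, each written with vertices in increasing order, are:

  0-simplices (8): A, B, D, E, F, G, J, L
  1-simplices (13): AB, AF, BD, BE, DL, EF, EG, EJ, FG, FL, GJ, GL, JL
  2-simplices (4): EFG, EGJ, FGL, GJL

so the chain groups are C_0 ≅ Z^8, C_1 ≅ Z^13, C_2 ≅ Z^4.

The boundary map ∂_1: C_1 → C_0 is given by ∂[p,q] = [q] − [p]. For instance
  ∂DL = L − D.
The 8×13 boundary matrix has rank 7 and Smith normal form diag(1,1,1,1,1,1,1).

∂_2: C_2 → C_1 acts by ∂[p,q,r] = [q,r] − [p,r] + [p,q]. For instance
  ∂GJL = JL − GL + GJ,
  ∂EFG = FG − EG + EF.
The 13×4 boundary matrix has rank 4 and Smith normal form diag(1,1,1,1).

Now H_k = ker ∂_k / im ∂_{k+1}, so:

  H_0: rank C_0 − rank ∂_1 = 8 − 7 = 1, and the invariant factors of ∂_1 are all 1, so H_0 ≅ Z.
  H_1: rank ker ∂_1 − rank ∂_2 = (13 − 7) − 4 = 2, and the invariant factors of ∂_2 are all 1, so H_1 ≅ Z^2.
  H_2: rank ker ∂_2 − rank ∂_3 = (4 − 4) − 0 = 0, and there is no ∂_3, so H_2 ≅ 0.

H_0 = Z,  H_1 = Z^2,  H_2 = 0.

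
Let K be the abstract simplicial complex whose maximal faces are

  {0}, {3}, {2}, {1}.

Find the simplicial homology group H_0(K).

We work with the vertex ordering 0 < 1 < 2 < 3. The simplices of K, each written with vertices in increasing order, are:

  0-simplices (4): [0], [1], [2], [3]

so the chain groups are C_0 ≅ Z^4.

From H_k ≅ ker(∂_k) / im(∂_{k+1}) we obtain:

  H_0: rank C_0 − rank ∂_1 = 4 − 0 = 4, and there is no ∂_1, so H_0 = Z^4.

H_0 ≅ Z^4.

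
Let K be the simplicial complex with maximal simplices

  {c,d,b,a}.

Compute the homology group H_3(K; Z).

Order the vertices as a < b < c < d. Listing each simplex with vertices in this order, K has dimension 3 with simplices:

  0-simplices (4): a, b, c, d
  1-simplices (6): ab, ac, ad, bc, bd, cd
  2-simplices (4): abc, abd, acd, bcd
  3-simplices (1): abcd

so the chain groups are C_0 ≅ Z^4, C_1 ≅ Z^6, C_2 ≅ Z^4, C_3 ≅ Z^1.

The boundary map ∂_1: C_1 → C_0 maps an edge to its endpoints' difference, ∂[p,q] = q − p.
As a 4×6 matrix over Z this has rank 3, with invariant factors (1,1,1).

Boundary ∂_2: C_2 → C_1 maps a triangle to the signed sum of its edges. For instance
  ∂abc = bc − ac + ab,
  ∂bcd = cd − bd + bc.
The resulting 6×4 matrix has rank 3, and its Smith normal form has invariant factors (1,1,1).

∂_3: C_3 → C_2 sends each 3-simplex σ to the alternating sum Σ_i (−1)^i (σ with its i-th vertex removed). For instance
  ∂abcd = bcd − acd + abd − abc.
As a 4×1 matrix over Z this has rank 1, with invariant factors (1).

Computing H_k = (kernel of ∂_k) / (image of ∂_{k+1}):

  H_3: rank ker ∂_3 − rank ∂_4 = (1 − 1) − 0 = 0, and there is no ∂_4, so H_3 ≅ 0.

(K is a triangulation of the 3-simplex.)

H_3 ≅ 0.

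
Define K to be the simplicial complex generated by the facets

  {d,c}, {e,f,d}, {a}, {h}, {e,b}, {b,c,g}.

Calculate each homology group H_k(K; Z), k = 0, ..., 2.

H_0 = Z^3,  H_1 = Z,  H_2 = 0.

We work with the vertex ordering a < b < c < d < e < f < g < h. The simplices of K, each written with vertices in increasing order, are:

  0-simplices (8): a, b, c, d, e, f, g, h
  1-simplices (8): bc, be, bg, cd, cg, de, df, ef
  2-simplices (2): bcg, def

so the chain groups are C_0 ≅ Z^8, C_1 ≅ Z^8, C_2 ≅ Z^2.

The boundary map ∂_1: C_1 → C_0 is given by ∂[p,q] = [q] − [p].
As a 8×8 matrix over Z this has rank 5, with invariant factors (1,1,1,1,1).

∂_2: C_2 → C_1 maps a triangle to the signed sum of its edges. For instance
  ∂def = ef − df + de,
  ∂bcg = cg − bg + bc.
This gives a 8×2 integer matrix of rank 2; reducing to Smith normal form yields diagonal entries (1,1).

Computing H_k = (kernel of ∂_k) / (image of ∂_{k+1}):

  H_0: rank C_0 − rank ∂_1 = 8 − 5 = 3, and the invariant factors of ∂_1 are all 1, so H_0 = Z^3.
  H_1: rank ker ∂_1 − rank ∂_2 = (8 − 5) − 2 = 1, and the invariant factors of ∂_2 are all 1, so H_1 = Z.
  H_2: rank ker ∂_2 − rank ∂_3 = (2 − 2) − 0 = 0, and there is no ∂_3, so H_2 = 0.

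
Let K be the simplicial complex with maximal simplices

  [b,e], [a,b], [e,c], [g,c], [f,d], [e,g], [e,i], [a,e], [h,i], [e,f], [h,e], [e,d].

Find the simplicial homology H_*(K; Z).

Fix the vertex order a < b < c < d < e < f < g < h < i and write every simplex with vertices in increasing order. Then dim K = 1 and the simplices of K are:

  0-simplices (9): a, b, c, d, e, f, g, h, i
  1-simplices (12): ab, ae, be, ce, cg, de, df, ef, eg, eh, ei, hi

so the chain groups are C_0 ≅ Z^9, C_1 ≅ Z^12.

Boundary ∂_1: C_1 → C_0 is given by ∂[p,q] = [q] − [p]. For instance
  ∂ae = e − a.
As a 9×12 matrix over Z this has rank 8, with invariant factors (1,1,1,1,1,1,1,1).

Now H_k = ker ∂_k / im ∂_{k+1}, so:

  H_0: rank C_0 − rank ∂_1 = 9 − 8 = 1, and the invariant factors of ∂_1 are all 1, so H_0 ≅ Z.
  H_1: rank ker ∂_1 − rank ∂_2 = (12 − 8) − 0 = 4, and there is no ∂_2, so H_1 ≅ Z^4.

As a check, the Euler characteristic is 9 − 12 = -3, which agrees with 1 − 4 = -3.

H_0 = Z,  H_1 = Z^4.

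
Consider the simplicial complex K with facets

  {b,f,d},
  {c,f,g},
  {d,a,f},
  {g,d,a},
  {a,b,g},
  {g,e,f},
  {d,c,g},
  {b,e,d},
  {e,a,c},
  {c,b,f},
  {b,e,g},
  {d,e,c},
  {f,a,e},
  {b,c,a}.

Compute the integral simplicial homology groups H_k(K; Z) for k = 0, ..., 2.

H_0 = Z,  H_1 = Z^2,  H_2 = Z.

We work with the vertex ordering a < b < c < d < e < f < g. The simplices of K, each written with vertices in increasing order, are:

  0-simplices (7): a, b, c, d, e, f, g
  1-simplices (21): ab, ac, ad, ae, af, ag, bc, bd, be, bf, bg, cd, ce, cf, cg, de, df, dg, ef, eg, fg
  2-simplices (14): abc, abg, ace, adf, adg, aef, bcf, bde, bdf, beg, cde, cdg, cfg, efg

giving chain groups C_0 ≅ Z^7, C_1 ≅ Z^21, C_2 ≅ Z^14.

∂_1: C_1 → C_0 maps an edge to its endpoints' difference, ∂[p,q] = q − p.
The resulting 7×21 matrix has rank 6, and its Smith normal form has invariant factors (1,1,1,1,1,1).

The boundary map ∂_2: C_2 → C_1 sends each 2-simplex [p,q,r] to [q,r] − [p,r] + [p,q]. For instance
  ∂adf = df − af + ad,
  ∂beg = eg − bg + be.
As a 21×14 matrix over Z this has rank 13, with invariant factors (1,1,1,1,1,1,1,1,1,1,1,1,1).

Reading off H_k = ker ∂_k / im ∂_{k+1}:

  H_0: rank C_0 − rank ∂_1 = 7 − 6 = 1, and the invariant factors of ∂_1 are all 1, so H_0 = Z.
  H_1: rank ker ∂_1 − rank ∂_2 = (21 − 6) − 13 = 2, and the invariant factors of ∂_2 are all 1, so H_1 = Z^2.
  H_2: rank ker ∂_2 − rank ∂_3 = (14 − 13) − 0 = 1, and there is no ∂_3, so H_2 = Z.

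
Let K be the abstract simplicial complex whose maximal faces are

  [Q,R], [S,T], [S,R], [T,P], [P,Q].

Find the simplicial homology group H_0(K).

K has 5 vertices, 5 edges.
rank ∂_0 = 0, rank ∂_1 = 4 ⇒ b_0 = 5 − 0 − 4 = 1; all invariant factors of ∂_1 are 1 so no torsion. So H_0 = Z.

H_0 = Z.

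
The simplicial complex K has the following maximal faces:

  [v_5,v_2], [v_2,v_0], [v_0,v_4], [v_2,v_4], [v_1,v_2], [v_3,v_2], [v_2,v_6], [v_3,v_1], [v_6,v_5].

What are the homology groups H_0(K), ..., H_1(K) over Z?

Order the vertices as v_0 < v_1 < v_2 < v_3 < v_4 < v_5 < v_6. Listing each simplex with vertices in this order, K has dimension 1 with simplices:

  0-simplices (7): [v_0], [v_1], [v_2], [v_3], [v_4], [v_5], [v_6]
  1-simplices (9): [v_0,v_2], [v_0,v_4], [v_1,v_2], [v_1,v_3], [v_2,v_3], [v_2,v_4], [v_2,v_5], [v_2,v_6], [v_5,v_6]

giving chain groups C_0 ≅ Z^7, C_1 ≅ Z^9.

The boundary map ∂_1: C_1 → C_0 maps an edge to its endpoints' difference, ∂[p,q] = q − p. For instance
  ∂[v_0,v_2] = [v_2] − [v_0].
As a 7×9 matrix over Z this has rank 6, with invariant factors (1,1,1,1,1,1).

Computing H_k = (kernel of ∂_k) / (image of ∂_{k+1}):

  H_0: rank C_0 − rank ∂_1 = 7 − 6 = 1, and the invariant factors of ∂_1 are all 1, so H_0 = Z.
  H_1: rank ker ∂_1 − rank ∂_2 = (9 − 6) − 0 = 3, and there is no ∂_2, so H_1 = Z^3.

H_0 = Z,  H_1 = Z^3.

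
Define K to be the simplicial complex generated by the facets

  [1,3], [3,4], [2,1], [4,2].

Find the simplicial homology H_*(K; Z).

We work with the vertex ordering 1 < 2 < 3 < 4. The simplices of K, each written with vertices in increasing order, are:

  0-simplices (4): [1], [2], [3], [4]
  1-simplices (4): [1,2], [1,3], [2,4], [3,4]

Hence C_0 ≅ Z^4, C_1 ≅ Z^4.

∂_1: C_1 → C_0 is given by ∂[p,q] = [q] − [p]. For instance
  ∂[2,4] = [4] − [2].
This gives a 4×4 integer matrix of rank 3; reducing to Smith normal form yields diagonal entries (1,1,1).

Reading off H_k = ker ∂_k / im ∂_{k+1}:

  H_0: rank C_0 − rank ∂_1 = 4 − 3 = 1, and the invariant factors of ∂_1 are all 1, so H_0 ≅ Z.
  H_1: rank ker ∂_1 − rank ∂_2 = (4 − 3) − 0 = 1, and there is no ∂_2, so H_1 ≅ Z.

As a check, the Euler characteristic is 4 − 4 = 0, which agrees with 1 − 1 = 0.

H_0 = Z,  H_1 = Z.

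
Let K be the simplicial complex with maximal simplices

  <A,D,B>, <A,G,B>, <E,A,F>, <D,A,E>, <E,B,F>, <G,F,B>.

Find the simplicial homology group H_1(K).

H_1 ≅ Z.

Take the total order A < B < D < E < F < G on the vertex set. Then K (dimension 2) consists of the simplices:

  0-simplices (6): A, B, D, E, F, G
  1-simplices (12): AB, AD, AE, AF, AG, BD, BE, BF, BG, DE, EF, FG
  2-simplices (6): ABD, ABG, ADE, AEF, BEF, BFG

Hence C_0 ≅ Z^6, C_1 ≅ Z^12, C_2 ≅ Z^6.

Boundary ∂_1: C_1 → C_0 sends each edge [p,q] (with p < q) to q − p. For instance
  ∂DE = E − D.
This gives a 6×12 integer matrix of rank 5; reducing to Smith normal form yields diagonal entries (1,1,1,1,1).

∂_2: C_2 → C_1 maps a triangle to the signed sum of its edges. For instance
  ∂BFG = FG − BG + BF,
  ∂BEF = EF − BF + BE.
The 12×6 boundary matrix has rank 6 and Smith normal form diag(1,1,1,1,1,1).

Reading off H_k = ker ∂_k / im ∂_{k+1}:

  H_1: rank ker ∂_1 − rank ∂_2 = (12 − 5) − 6 = 1, and the invariant factors of ∂_2 are all 1, so H_1 = Z.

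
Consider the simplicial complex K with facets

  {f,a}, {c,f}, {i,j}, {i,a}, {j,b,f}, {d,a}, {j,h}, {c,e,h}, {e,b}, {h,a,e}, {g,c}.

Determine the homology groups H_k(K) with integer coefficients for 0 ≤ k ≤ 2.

Fix the vertex order a < b < c < d < e < f < g < h < i < j and write every simplex with vertices in increasing order. Then dim K = 2 and the simplices of K are:

  0-simplices (10): a, b, c, d, e, f, g, h, i, j
  1-simplices (16): ad, ae, af, ah, ai, be, bf, bj, ce, cf, cg, ch, eh, fj, hj, ij
  2-simplices (3): aeh, bfj, ceh

so the chain groups are C_0 ≅ Z^10, C_1 ≅ Z^16, C_2 ≅ Z^3.

∂_1: C_1 → C_0 sends each edge [p,q] (with p < q) to q − p. For instance
  ∂fj = j − f.
This gives a 10×16 integer matrix of rank 9; reducing to Smith normal form yields diagonal entries (1,1,1,1,1,1,1,1,1).

Boundary ∂_2: C_2 → C_1 sends each 2-simplex [p,q,r] to [q,r] − [p,r] + [p,q]. For instance
  ∂aeh = eh − ah + ae,
  ∂ceh = eh − ch + ce.
The 16×3 boundary matrix has rank 3 and Smith normal form diag(1,1,1).

From H_k ≅ ker(∂_k) / im(∂_{k+1}) we obtain:

  H_0: rank C_0 − rank ∂_1 = 10 − 9 = 1, and the invariant factors of ∂_1 are all 1, so H_0 = Z.
  H_1: rank ker ∂_1 − rank ∂_2 = (16 − 9) − 3 = 4, and the invariant factors of ∂_2 are all 1, so H_1 = Z^4.
  H_2: rank ker ∂_2 − rank ∂_3 = (3 − 3) − 0 = 0, and there is no ∂_3, so H_2 = 0.

As a check, the Euler characteristic is 10 − 16 + 3 = -3, which agrees with 1 − 4 + 0 = -3.

H_0 = Z,  H_1 = Z^4,  H_2 = 0.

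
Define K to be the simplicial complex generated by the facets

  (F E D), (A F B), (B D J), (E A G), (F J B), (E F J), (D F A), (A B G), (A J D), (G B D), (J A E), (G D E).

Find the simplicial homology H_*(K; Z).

H_0 ≅ Z,  H_1 ≅ Z_2,  H_2 = 0.

We work with the vertex ordering A < B < D < E < F < G < J. The simplices of K, each written with vertices in increasing order, are:

  0-simplices (7): A, B, D, E, F, G, J
  1-simplices (18): AB, AD, AE, AF, AG, AJ, BD, BF, BG, BJ, DE, DF, DG, DJ, EF, EG, EJ, FJ
  2-simplices (12): ABF, ABG, ADF, ADJ, AEG, AEJ, BDG, BDJ, BFJ, DEF, DEG, EFJ

Hence C_0 ≅ Z^7, C_1 ≅ Z^18, C_2 ≅ Z^12.

The boundary map ∂_1: C_1 → C_0 maps an edge to its endpoints' difference, ∂[p,q] = q − p.
This gives a 7×18 integer matrix of rank 6; reducing to Smith normal form yields diagonal entries (1,1,1,1,1,1).

Boundary ∂_2: C_2 → C_1 sends each 2-simplex [p,q,r] to [q,r] − [p,r] + [p,q]. For instance
  ∂BDG = DG − BG + BD,
  ∂ABG = BG − AG + AB.
As a 18×12 matrix over Z this has rank 12, with invariant factors (1,1,1,1,1,1,1,1,1,1,1,2).

Now H_k = ker ∂_k / im ∂_{k+1}, so:

  H_0: rank C_0 − rank ∂_1 = 7 − 6 = 1, and the invariant factors of ∂_1 are all 1, so H_0 ≅ Z.
  H_1: rank ker ∂_1 − rank ∂_2 = (18 − 6) − 12 = 0, and ∂_2 has invariant factor 2 > 1, so H_1 ≅ Z_2.
  H_2: rank ker ∂_2 − rank ∂_3 = (12 − 12) − 0 = 0, and there is no ∂_3, so H_2 ≅ 0.

As a check, the Euler characteristic is 7 − 18 + 12 = 1, which agrees with 1 − 0 + 0 = 1.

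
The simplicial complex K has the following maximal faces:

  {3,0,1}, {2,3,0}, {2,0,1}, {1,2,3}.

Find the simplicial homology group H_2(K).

H_2 = Z.

We work with the vertex ordering 0 < 1 < 2 < 3. The simplices of K, each written with vertices in increasing order, are:

  0-simplices (4): [0], [1], [2], [3]
  1-simplices (6): [0,1], [0,2], [0,3], [1,2], [1,3], [2,3]
  2-simplices (4): [0,1,2], [0,1,3], [0,2,3], [1,2,3]

giving chain groups C_0 ≅ Z^4, C_1 ≅ Z^6, C_2 ≅ Z^4.

∂_1: C_1 → C_0 sends each edge [p,q] (with p < q) to q − p. For instance
  ∂[0,1] = [1] − [0].
The resulting 4×6 matrix has rank 3, and its Smith normal form has invariant factors (1,1,1).

Boundary ∂_2: C_2 → C_1 maps a triangle to the signed sum of its edges. For instance
  ∂[1,2,3] = [2,3] − [1,3] + [1,2],
  ∂[0,1,2] = [1,2] − [0,2] + [0,1].
The resulting 6×4 matrix has rank 3, and its Smith normal form has invariant factors (1,1,1).

Reading off H_k = ker ∂_k / im ∂_{k+1}:

  H_2: rank ker ∂_2 − rank ∂_3 = (4 − 3) − 0 = 1, and there is no ∂_3, so H_2 ≅ Z.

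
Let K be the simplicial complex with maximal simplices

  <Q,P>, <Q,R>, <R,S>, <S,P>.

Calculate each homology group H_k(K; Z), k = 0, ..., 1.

K has 4 vertices, 4 edges.
rank ∂_0 = 0, rank ∂_1 = 3 ⇒ b_0 = 4 − 0 − 3 = 1; all invariant factors of ∂_1 are 1 so no torsion. So H_0 = Z.
rank ∂_1 = 3, rank ∂_2 = 0 ⇒ b_1 = 4 − 3 − 0 = 1. So H_1 = Z.

H_0 = Z,  H_1 = Z.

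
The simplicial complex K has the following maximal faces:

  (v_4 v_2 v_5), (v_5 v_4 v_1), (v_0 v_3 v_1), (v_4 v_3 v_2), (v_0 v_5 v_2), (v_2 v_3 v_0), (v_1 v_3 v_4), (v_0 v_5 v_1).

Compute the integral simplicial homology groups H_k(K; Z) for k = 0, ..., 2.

K has 6 vertices, 12 edges, 8 triangles.
rank ∂_0 = 0, rank ∂_1 = 5 ⇒ b_0 = 6 − 0 − 5 = 1; all invariant factors of ∂_1 are 1 so no torsion. So H_0 ≅ Z.
rank ∂_1 = 5, rank ∂_2 = 7 ⇒ b_1 = 12 − 5 − 7 = 0; all invariant factors of ∂_2 are 1 so no torsion. So H_1 ≅ 0.
rank ∂_2 = 7, rank ∂_3 = 0 ⇒ b_2 = 8 − 7 − 0 = 1. So H_2 ≅ Z.

H_0 = Z,  H_1 = 0,  H_2 = Z.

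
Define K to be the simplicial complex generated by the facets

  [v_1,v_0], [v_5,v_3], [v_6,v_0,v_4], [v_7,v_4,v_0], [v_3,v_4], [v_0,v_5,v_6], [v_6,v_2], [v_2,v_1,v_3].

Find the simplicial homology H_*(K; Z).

Order the vertices as v_0 < v_1 < v_2 < v_3 < v_4 < v_5 < v_6 < v_7. Listing each simplex with vertices in this order, K has dimension 2 with simplices:

  0-simplices (8): [v_0], [v_1], [v_2], [v_3], [v_4], [v_5], [v_6], [v_7]
  1-simplices (14): [v_0,v_1], [v_0,v_4], [v_0,v_5], [v_0,v_6], [v_0,v_7], [v_1,v_2], [v_1,v_3], [v_2,v_3], [v_2,v_6], [v_3,v_4], [v_3,v_5], [v_4,v_6], [v_4,v_7], [v_5,v_6]
  2-simplices (4): [v_0,v_4,v_6], [v_0,v_4,v_7], [v_0,v_5,v_6], [v_1,v_2,v_3]

giving chain groups C_0 ≅ Z^8, C_1 ≅ Z^14, C_2 ≅ Z^4.

Boundary ∂_1: C_1 → C_0 maps an edge to its endpoints' difference, ∂[p,q] = q − p. For instance
  ∂[v_0,v_6] = [v_6] − [v_0].
The 8×14 boundary matrix has rank 7 and Smith normal form diag(1,1,1,1,1,1,1).

The boundary map ∂_2: C_2 → C_1 maps a triangle to the signed sum of its edges. For instance
  ∂[v_0,v_4,v_6] = [v_4,v_6] − [v_0,v_6] + [v_0,v_4],
  ∂[v_0,v_5,v_6] = [v_5,v_6] − [v_0,v_6] + [v_0,v_5].
The 14×4 boundary matrix has rank 4 and Smith normal form diag(1,1,1,1).

From H_k ≅ ker(∂_k) / im(∂_{k+1}) we obtain:

  H_0: rank C_0 − rank ∂_1 = 8 − 7 = 1, and the invariant factors of ∂_1 are all 1, so H_0 = Z.
  H_1: rank ker ∂_1 − rank ∂_2 = (14 − 7) − 4 = 3, and the invariant factors of ∂_2 are all 1, so H_1 = Z^3.
  H_2: rank ker ∂_2 − rank ∂_3 = (4 − 4) − 0 = 0, and there is no ∂_3, so H_2 = 0.

As a check, the Euler characteristic is 8 − 14 + 4 = -2, which agrees with 1 − 3 + 0 = -2.

H_0 = Z,  H_1 = Z^3,  H_2 = 0.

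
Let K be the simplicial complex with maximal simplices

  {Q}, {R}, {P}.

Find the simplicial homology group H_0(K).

We work with the vertex ordering P < Q < R. The simplices of K, each written with vertices in increasing order, are:

  0-simplices (3): P, Q, R

Hence C_0 ≅ Z^3.

From H_k ≅ ker(∂_k) / im(∂_{k+1}) we obtain:

  H_0: rank C_0 − rank ∂_1 = 3 − 0 = 3, and there is no ∂_1, so H_0 ≅ Z^3.

H_0 = Z^3.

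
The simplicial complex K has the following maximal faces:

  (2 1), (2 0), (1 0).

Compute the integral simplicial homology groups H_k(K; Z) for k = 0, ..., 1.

Fix the vertex order 0 < 1 < 2 and write every simplex with vertices in increasing order. Then dim K = 1 and the simplices of K are:

  0-simplices (3): [0], [1], [2]
  1-simplices (3): [0,1], [0,2], [1,2]

giving chain groups C_0 ≅ Z^3, C_1 ≅ Z^3.

The boundary map ∂_1: C_1 → C_0 maps an edge to its endpoints' difference, ∂[p,q] = q − p. For instance
  ∂[0,1] = [1] − [0].
The resulting 3×3 matrix has rank 2, and its Smith normal form has invariant factors (1,1).

Computing H_k = (kernel of ∂_k) / (image of ∂_{k+1}):

  H_0: rank C_0 − rank ∂_1 = 3 − 2 = 1, and the invariant factors of ∂_1 are all 1, so H_0 = Z.
  H_1: rank ker ∂_1 − rank ∂_2 = (3 − 2) − 0 = 1, and there is no ∂_2, so H_1 = Z.

H_0 = Z,  H_1 = Z.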